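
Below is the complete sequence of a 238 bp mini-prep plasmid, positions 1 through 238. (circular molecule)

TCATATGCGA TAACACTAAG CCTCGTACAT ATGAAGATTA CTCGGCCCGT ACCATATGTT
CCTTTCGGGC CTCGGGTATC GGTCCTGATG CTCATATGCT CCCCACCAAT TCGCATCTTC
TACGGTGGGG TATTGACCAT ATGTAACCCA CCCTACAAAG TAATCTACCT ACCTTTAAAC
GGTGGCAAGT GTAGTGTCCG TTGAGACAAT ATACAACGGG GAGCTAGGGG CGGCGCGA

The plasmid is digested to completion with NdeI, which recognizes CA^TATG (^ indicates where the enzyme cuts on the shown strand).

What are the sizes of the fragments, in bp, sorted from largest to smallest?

102, 45, 40, 26, 25 bp

NdeI sites (CATATG) start at positions 2, 28, 53, 93, 138.
NdeI cuts after base 2 of each site, so after positions 3, 29, 54, 94, 139.
Circular molecule, 5 cuts → 5 fragments:
  4–29 → 26 bp
  30–54 → 25 bp
  55–94 → 40 bp
  95–139 → 45 bp
  140–238 then 1–3 → 99 + 3 = 102 bp
Sorted largest to smallest: 102, 45, 40, 26, 25 bp.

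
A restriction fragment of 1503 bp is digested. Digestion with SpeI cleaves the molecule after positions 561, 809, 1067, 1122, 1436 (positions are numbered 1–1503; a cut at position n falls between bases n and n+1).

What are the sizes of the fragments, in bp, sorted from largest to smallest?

Linear molecule, 5 cuts → 6 fragments:
  561 − 0 = 561 bp
  809 − 561 = 248 bp
  1067 − 809 = 258 bp
  1122 − 1067 = 55 bp
  1436 − 1122 = 314 bp
  1503 − 1436 = 67 bp
Sorted largest to smallest: 561, 314, 258, 248, 67, 55 bp.

561, 314, 258, 248, 67, 55 bp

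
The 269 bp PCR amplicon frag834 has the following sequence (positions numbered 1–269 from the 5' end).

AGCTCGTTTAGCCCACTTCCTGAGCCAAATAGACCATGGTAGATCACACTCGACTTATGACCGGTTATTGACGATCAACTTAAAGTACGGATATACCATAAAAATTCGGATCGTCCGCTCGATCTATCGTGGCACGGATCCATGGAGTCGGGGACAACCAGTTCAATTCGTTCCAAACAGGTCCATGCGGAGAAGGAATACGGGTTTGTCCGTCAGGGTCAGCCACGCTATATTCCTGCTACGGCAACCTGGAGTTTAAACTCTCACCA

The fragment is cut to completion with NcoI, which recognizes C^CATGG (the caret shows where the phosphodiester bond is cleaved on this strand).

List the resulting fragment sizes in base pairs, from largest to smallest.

NcoI sites (CCATGG) start at positions 34, 140.
NcoI cuts after the first base of each site, so after positions 34, 140.
Linear molecule, 2 cuts → 3 fragments:
  1–34 → 34 bp
  35–140 → 106 bp
  141–269 → 129 bp
Sorted largest to smallest: 129, 106, 34 bp.

129, 106, 34 bp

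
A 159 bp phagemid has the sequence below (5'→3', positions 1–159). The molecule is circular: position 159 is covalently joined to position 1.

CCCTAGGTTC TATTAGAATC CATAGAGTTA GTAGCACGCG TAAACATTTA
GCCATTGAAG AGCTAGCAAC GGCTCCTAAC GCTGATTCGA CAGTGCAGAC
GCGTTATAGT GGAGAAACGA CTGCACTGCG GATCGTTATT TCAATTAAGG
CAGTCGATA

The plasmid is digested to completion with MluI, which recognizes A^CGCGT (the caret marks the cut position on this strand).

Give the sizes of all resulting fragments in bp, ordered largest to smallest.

MluI sites (ACGCGT) start at positions 36, 99.
MluI cuts after the first base of each site, so after positions 36, 99.
Circular molecule, 2 cuts → 2 fragments:
  37–99 → 63 bp
  100–159 then 1–36 → 60 + 36 = 96 bp
Sorted largest to smallest: 96, 63 bp.

96, 63 bp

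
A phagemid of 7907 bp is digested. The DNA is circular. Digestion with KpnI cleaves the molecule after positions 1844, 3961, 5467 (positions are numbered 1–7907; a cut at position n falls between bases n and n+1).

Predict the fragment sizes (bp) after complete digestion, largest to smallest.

4284, 2117, 1506 bp

Circular molecule, 3 cuts → 3 fragments:
  3961 − 1844 = 2117 bp
  5467 − 3961 = 1506 bp
  wrap: 7907 − 5467 + 1844 = 4284 bp
Sorted largest to smallest: 4284, 2117, 1506 bp.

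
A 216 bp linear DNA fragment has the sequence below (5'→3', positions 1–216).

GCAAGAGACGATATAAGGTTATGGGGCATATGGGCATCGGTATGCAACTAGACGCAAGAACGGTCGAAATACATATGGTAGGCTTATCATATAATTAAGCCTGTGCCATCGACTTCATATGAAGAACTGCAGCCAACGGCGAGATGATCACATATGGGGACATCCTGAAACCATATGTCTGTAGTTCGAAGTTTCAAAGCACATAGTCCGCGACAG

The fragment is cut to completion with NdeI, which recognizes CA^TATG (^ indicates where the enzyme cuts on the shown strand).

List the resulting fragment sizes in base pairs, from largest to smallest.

45, 44, 43, 35, 28, 21 bp

NdeI sites (CATATG) start at positions 27, 72, 116, 151, 172.
NdeI cuts after base 2 of each site, so after positions 28, 73, 117, 152, 173.
Linear molecule, 5 cuts → 6 fragments:
  1–28 → 28 bp
  29–73 → 45 bp
  74–117 → 44 bp
  118–152 → 35 bp
  153–173 → 21 bp
  174–216 → 43 bp
Sorted largest to smallest: 45, 44, 43, 35, 28, 21 bp.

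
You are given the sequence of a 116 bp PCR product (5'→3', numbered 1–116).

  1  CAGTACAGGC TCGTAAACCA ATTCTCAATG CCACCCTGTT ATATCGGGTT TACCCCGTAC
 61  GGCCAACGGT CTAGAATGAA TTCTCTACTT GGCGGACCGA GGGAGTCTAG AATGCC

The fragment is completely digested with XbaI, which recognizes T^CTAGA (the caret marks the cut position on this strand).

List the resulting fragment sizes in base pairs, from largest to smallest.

70, 36, 10 bp

XbaI sites (TCTAGA) start at positions 70, 106.
XbaI cuts after the first base of each site, so after positions 70, 106.
Linear molecule, 2 cuts → 3 fragments:
  1–70 → 70 bp
  71–106 → 36 bp
  107–116 → 10 bp
Sorted largest to smallest: 70, 36, 10 bp.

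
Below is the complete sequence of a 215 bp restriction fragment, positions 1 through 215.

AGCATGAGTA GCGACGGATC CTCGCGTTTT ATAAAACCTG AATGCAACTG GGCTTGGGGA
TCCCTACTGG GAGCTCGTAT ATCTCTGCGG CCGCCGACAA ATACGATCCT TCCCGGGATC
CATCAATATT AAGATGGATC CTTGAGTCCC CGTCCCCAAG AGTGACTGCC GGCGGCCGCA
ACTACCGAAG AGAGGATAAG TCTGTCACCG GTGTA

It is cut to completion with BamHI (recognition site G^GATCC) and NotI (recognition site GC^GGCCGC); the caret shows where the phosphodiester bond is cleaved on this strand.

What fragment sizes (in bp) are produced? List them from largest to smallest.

42, 42, 37, 30, 28, 20, 16 bp

BamHI sites (GGATCC) start at positions 16, 58, 116, 136.
BamHI cuts after the first base of each site, so after positions 16, 58, 116, 136.
NotI sites (GCGGCCGC) start at positions 87, 172.
NotI cuts after base 2 of each site, so after positions 88, 173.
Combined cut positions: 16, 58, 88, 116, 136, 173.
Linear molecule, 6 cuts → 7 fragments:
  1–16 → 16 bp
  17–58 → 42 bp
  59–88 → 30 bp
  89–116 → 28 bp
  117–136 → 20 bp
  137–173 → 37 bp
  174–215 → 42 bp
Sorted largest to smallest: 42, 42, 37, 30, 28, 20, 16 bp.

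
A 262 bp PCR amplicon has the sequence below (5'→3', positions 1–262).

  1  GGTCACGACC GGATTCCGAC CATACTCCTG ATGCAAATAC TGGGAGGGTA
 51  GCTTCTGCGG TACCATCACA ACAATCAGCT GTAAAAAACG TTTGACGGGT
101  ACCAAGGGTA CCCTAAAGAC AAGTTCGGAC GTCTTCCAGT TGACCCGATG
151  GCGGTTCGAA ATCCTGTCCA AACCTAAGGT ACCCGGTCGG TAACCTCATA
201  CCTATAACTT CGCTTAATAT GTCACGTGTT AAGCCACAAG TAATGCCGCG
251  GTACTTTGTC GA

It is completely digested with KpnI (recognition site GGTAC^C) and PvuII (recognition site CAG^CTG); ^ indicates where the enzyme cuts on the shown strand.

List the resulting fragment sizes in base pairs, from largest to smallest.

KpnI sites (GGTACC) start at positions 59, 98, 107, 178.
KpnI cuts after base 5 of each site (before the last base), so after positions 63, 102, 111, 182.
The PvuII site (CAGCTG) starts at position 76.
PvuII cuts after base 3 of each site, so after position 78.
Combined cut positions: 63, 78, 102, 111, 182.
Linear molecule, 5 cuts → 6 fragments:
  1–63 → 63 bp
  64–78 → 15 bp
  79–102 → 24 bp
  103–111 → 9 bp
  112–182 → 71 bp
  183–262 → 80 bp
Sorted largest to smallest: 80, 71, 63, 24, 15, 9 bp.

80, 71, 63, 24, 15, 9 bp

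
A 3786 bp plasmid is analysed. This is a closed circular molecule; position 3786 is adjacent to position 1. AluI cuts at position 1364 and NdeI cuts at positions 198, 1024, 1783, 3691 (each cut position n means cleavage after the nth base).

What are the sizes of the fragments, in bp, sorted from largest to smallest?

Combined cut positions (sorted): 198, 1024, 1364, 1783, 3691.
Circular molecule, 5 cuts → 5 fragments:
  1024 − 198 = 826 bp
  1364 − 1024 = 340 bp
  1783 − 1364 = 419 bp
  3691 − 1783 = 1908 bp
  wrap: 3786 − 3691 + 198 = 293 bp
Sorted largest to smallest: 1908, 826, 419, 340, 293 bp.

1908, 826, 419, 340, 293 bp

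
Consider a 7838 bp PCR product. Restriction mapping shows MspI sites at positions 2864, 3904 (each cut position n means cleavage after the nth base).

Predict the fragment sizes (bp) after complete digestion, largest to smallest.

3934, 2864, 1040 bp

Linear molecule, 2 cuts → 3 fragments:
  2864 − 0 = 2864 bp
  3904 − 2864 = 1040 bp
  7838 − 3904 = 3934 bp
Sorted largest to smallest: 3934, 2864, 1040 bp.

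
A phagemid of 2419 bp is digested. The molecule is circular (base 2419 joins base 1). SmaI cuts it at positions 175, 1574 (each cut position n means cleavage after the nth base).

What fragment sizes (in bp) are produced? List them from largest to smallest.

Circular molecule, 2 cuts → 2 fragments:
  1574 − 175 = 1399 bp
  wrap: 2419 − 1574 + 175 = 1020 bp
Sorted largest to smallest: 1399, 1020 bp.

1399, 1020 bp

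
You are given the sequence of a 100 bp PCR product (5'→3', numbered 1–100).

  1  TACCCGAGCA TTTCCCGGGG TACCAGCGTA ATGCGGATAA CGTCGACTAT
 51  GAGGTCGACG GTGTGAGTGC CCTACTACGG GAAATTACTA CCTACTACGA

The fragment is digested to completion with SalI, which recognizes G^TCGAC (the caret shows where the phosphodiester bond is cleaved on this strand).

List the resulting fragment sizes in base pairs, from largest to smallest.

SalI sites (GTCGAC) start at positions 42, 54.
SalI cuts after the first base of each site, so after positions 42, 54.
Linear molecule, 2 cuts → 3 fragments:
  1–42 → 42 bp
  43–54 → 12 bp
  55–100 → 46 bp
Sorted largest to smallest: 46, 42, 12 bp.

46, 42, 12 bp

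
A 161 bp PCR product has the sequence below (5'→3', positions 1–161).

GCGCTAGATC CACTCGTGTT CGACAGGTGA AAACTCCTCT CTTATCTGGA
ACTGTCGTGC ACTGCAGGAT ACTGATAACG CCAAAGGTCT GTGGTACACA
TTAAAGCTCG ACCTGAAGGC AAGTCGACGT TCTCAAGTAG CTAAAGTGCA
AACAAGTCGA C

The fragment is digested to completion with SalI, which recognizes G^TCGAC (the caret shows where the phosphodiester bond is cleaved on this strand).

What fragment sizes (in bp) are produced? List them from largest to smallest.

123, 33, 5 bp

SalI sites (GTCGAC) start at positions 123, 156.
SalI cuts after the first base of each site, so after positions 123, 156.
Linear molecule, 2 cuts → 3 fragments:
  1–123 → 123 bp
  124–156 → 33 bp
  157–161 → 5 bp
Sorted largest to smallest: 123, 33, 5 bp.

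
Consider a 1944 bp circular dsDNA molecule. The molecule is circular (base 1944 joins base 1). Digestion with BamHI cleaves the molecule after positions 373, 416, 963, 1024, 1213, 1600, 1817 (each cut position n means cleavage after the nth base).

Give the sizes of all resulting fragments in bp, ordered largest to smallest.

547, 500, 387, 217, 189, 61, 43 bp

Circular molecule, 7 cuts → 7 fragments:
  416 − 373 = 43 bp
  963 − 416 = 547 bp
  1024 − 963 = 61 bp
  1213 − 1024 = 189 bp
  1600 − 1213 = 387 bp
  1817 − 1600 = 217 bp
  wrap: 1944 − 1817 + 373 = 500 bp
Sorted largest to smallest: 547, 500, 387, 217, 189, 61, 43 bp.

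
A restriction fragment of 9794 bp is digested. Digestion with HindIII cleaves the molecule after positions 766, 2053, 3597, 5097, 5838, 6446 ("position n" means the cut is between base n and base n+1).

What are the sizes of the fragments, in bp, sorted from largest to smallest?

3348, 1544, 1500, 1287, 766, 741, 608 bp

Linear molecule, 6 cuts → 7 fragments:
  766 − 0 = 766 bp
  2053 − 766 = 1287 bp
  3597 − 2053 = 1544 bp
  5097 − 3597 = 1500 bp
  5838 − 5097 = 741 bp
  6446 − 5838 = 608 bp
  9794 − 6446 = 3348 bp
Sorted largest to smallest: 3348, 1544, 1500, 1287, 766, 741, 608 bp.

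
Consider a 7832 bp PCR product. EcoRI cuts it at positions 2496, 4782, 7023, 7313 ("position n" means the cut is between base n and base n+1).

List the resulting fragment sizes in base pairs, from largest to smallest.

2496, 2286, 2241, 519, 290 bp

Linear molecule, 4 cuts → 5 fragments:
  2496 − 0 = 2496 bp
  4782 − 2496 = 2286 bp
  7023 − 4782 = 2241 bp
  7313 − 7023 = 290 bp
  7832 − 7313 = 519 bp
Sorted largest to smallest: 2496, 2286, 2241, 519, 290 bp.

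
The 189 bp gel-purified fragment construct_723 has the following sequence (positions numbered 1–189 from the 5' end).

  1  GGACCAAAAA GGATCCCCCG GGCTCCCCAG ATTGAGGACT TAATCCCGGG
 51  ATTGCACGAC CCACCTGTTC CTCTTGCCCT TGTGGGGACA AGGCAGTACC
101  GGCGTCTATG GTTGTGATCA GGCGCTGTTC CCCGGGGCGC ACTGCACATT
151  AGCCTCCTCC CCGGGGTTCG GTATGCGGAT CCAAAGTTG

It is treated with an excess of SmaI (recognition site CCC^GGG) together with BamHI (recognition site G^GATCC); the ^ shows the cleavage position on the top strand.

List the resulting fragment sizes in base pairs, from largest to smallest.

SmaI sites (CCCGGG) start at positions 17, 45, 131, 160.
SmaI cuts after base 3 of each site, so after positions 19, 47, 133, 162.
BamHI sites (GGATCC) start at positions 11, 177.
BamHI cuts after the first base of each site, so after positions 11, 177.
Combined cut positions: 11, 19, 47, 133, 162, 177.
Linear molecule, 6 cuts → 7 fragments:
  1–11 → 11 bp
  12–19 → 8 bp
  20–47 → 28 bp
  48–133 → 86 bp
  134–162 → 29 bp
  163–177 → 15 bp
  178–189 → 12 bp
Sorted largest to smallest: 86, 29, 28, 15, 12, 11, 8 bp.

86, 29, 28, 15, 12, 11, 8 bp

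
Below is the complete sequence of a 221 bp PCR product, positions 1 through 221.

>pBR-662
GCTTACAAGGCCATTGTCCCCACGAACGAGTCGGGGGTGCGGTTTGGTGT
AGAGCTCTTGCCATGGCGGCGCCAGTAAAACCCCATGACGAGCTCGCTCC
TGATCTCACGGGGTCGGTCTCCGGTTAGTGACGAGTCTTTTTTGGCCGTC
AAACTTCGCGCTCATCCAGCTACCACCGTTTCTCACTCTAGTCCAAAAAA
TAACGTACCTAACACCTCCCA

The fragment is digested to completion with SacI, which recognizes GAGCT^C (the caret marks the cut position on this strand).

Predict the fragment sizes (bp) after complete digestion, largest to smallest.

127, 56, 38 bp

SacI sites (GAGCTC) start at positions 52, 90.
SacI cuts after base 5 of each site (before the last base), so after positions 56, 94.
Linear molecule, 2 cuts → 3 fragments:
  1–56 → 56 bp
  57–94 → 38 bp
  95–221 → 127 bp
Sorted largest to smallest: 127, 56, 38 bp.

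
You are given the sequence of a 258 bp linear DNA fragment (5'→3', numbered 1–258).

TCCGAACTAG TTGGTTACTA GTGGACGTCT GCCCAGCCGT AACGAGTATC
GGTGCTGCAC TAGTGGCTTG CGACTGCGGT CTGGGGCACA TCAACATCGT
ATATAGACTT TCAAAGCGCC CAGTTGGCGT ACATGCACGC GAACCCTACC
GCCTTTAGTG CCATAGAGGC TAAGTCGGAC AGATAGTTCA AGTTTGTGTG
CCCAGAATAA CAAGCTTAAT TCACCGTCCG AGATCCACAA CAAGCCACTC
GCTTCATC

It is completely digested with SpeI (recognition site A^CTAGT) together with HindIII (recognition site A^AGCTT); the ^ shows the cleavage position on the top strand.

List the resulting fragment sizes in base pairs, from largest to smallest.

SpeI sites (ACTAGT) start at positions 6, 17, 59.
SpeI cuts after the first base of each site, so after positions 6, 17, 59.
The HindIII site (AAGCTT) starts at position 212.
HindIII cuts after the first base of each site, so after position 212.
Combined cut positions: 6, 17, 59, 212.
Linear molecule, 4 cuts → 5 fragments:
  1–6 → 6 bp
  7–17 → 11 bp
  18–59 → 42 bp
  60–212 → 153 bp
  213–258 → 46 bp
Sorted largest to smallest: 153, 46, 42, 11, 6 bp.

153, 46, 42, 11, 6 bp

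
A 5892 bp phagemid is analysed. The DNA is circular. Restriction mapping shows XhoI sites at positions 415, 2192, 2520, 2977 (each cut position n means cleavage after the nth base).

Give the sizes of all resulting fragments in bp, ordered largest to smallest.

Circular molecule, 4 cuts → 4 fragments:
  2192 − 415 = 1777 bp
  2520 − 2192 = 328 bp
  2977 − 2520 = 457 bp
  wrap: 5892 − 2977 + 415 = 3330 bp
Sorted largest to smallest: 3330, 1777, 457, 328 bp.

3330, 1777, 457, 328 bp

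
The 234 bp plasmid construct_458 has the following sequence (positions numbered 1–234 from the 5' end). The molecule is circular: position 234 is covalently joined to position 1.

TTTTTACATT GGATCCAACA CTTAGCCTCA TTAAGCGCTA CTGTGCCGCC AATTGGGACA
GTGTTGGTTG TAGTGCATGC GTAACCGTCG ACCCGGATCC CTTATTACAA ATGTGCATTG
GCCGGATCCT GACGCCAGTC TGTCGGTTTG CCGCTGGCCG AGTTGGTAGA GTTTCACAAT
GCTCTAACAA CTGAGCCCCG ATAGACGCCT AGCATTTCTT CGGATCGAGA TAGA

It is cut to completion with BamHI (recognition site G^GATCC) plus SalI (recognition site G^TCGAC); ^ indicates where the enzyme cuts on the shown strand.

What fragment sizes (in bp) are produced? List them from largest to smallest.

121, 76, 29, 8 bp

BamHI sites (GGATCC) start at positions 11, 95, 124.
BamHI cuts after the first base of each site, so after positions 11, 95, 124.
The SalI site (GTCGAC) starts at position 87.
SalI cuts after the first base of each site, so after position 87.
Combined cut positions: 11, 87, 95, 124.
Circular molecule, 4 cuts → 4 fragments:
  12–87 → 76 bp
  88–95 → 8 bp
  96–124 → 29 bp
  125–234 then 1–11 → 110 + 11 = 121 bp
Sorted largest to smallest: 121, 76, 29, 8 bp.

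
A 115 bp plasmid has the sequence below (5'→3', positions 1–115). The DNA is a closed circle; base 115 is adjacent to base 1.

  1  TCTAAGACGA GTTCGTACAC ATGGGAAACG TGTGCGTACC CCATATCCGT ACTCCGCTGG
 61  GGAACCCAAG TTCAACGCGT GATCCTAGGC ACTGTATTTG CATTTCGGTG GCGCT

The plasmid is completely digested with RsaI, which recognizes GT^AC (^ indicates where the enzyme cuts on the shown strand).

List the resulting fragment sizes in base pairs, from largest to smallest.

81, 21, 13 bp

RsaI sites (GTAC) start at positions 15, 36, 49.
RsaI cuts after base 2 of each site, so after positions 16, 37, 50.
Circular molecule, 3 cuts → 3 fragments:
  17–37 → 21 bp
  38–50 → 13 bp
  51–115 then 1–16 → 65 + 16 = 81 bp
Sorted largest to smallest: 81, 21, 13 bp.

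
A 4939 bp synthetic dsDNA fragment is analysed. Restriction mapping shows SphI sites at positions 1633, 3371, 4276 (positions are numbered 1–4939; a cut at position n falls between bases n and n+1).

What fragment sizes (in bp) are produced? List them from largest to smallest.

Linear molecule, 3 cuts → 4 fragments:
  1633 − 0 = 1633 bp
  3371 − 1633 = 1738 bp
  4276 − 3371 = 905 bp
  4939 − 4276 = 663 bp
Sorted largest to smallest: 1738, 1633, 905, 663 bp.

1738, 1633, 905, 663 bp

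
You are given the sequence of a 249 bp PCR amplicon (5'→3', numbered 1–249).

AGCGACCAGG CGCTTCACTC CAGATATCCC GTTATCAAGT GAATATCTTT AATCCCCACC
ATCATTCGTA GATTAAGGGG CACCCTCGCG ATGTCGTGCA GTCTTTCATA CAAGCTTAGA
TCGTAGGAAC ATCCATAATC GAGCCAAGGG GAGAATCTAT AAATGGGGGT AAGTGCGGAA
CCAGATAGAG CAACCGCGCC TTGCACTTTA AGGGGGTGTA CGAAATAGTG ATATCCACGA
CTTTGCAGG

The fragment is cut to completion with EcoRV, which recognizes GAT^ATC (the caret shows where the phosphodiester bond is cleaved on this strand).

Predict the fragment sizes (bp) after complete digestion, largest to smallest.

207, 25, 17 bp

EcoRV sites (GATATC) start at positions 23, 230.
EcoRV cuts after base 3 of each site, so after positions 25, 232.
Linear molecule, 2 cuts → 3 fragments:
  1–25 → 25 bp
  26–232 → 207 bp
  233–249 → 17 bp
Sorted largest to smallest: 207, 25, 17 bp.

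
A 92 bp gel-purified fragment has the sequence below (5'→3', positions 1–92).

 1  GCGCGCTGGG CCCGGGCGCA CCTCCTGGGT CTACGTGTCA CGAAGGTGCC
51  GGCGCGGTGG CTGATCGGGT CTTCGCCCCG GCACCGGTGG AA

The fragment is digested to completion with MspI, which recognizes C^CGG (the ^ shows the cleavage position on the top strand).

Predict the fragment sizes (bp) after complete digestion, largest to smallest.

37, 29, 12, 8, 6 bp

MspI sites (CCGG) start at positions 12, 49, 78, 84.
MspI cuts after the first base of each site, so after positions 12, 49, 78, 84.
Linear molecule, 4 cuts → 5 fragments:
  1–12 → 12 bp
  13–49 → 37 bp
  50–78 → 29 bp
  79–84 → 6 bp
  85–92 → 8 bp
Sorted largest to smallest: 37, 29, 12, 8, 6 bp.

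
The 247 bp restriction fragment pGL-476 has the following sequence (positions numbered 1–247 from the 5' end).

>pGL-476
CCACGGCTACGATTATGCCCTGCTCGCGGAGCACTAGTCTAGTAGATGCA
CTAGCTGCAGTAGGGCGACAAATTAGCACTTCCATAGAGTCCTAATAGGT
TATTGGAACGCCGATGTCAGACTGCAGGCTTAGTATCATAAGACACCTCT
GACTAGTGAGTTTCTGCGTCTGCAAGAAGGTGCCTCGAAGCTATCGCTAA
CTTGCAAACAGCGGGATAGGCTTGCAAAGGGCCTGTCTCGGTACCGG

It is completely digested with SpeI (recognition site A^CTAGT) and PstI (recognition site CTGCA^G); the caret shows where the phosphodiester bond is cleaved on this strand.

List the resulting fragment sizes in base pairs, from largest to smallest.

SpeI sites (ACTAGT) start at positions 33, 152.
SpeI cuts after the first base of each site, so after positions 33, 152.
PstI sites (CTGCAG) start at positions 55, 122.
PstI cuts after base 5 of each site (before the last base), so after positions 59, 126.
Combined cut positions: 33, 59, 126, 152.
Linear molecule, 4 cuts → 5 fragments:
  1–33 → 33 bp
  34–59 → 26 bp
  60–126 → 67 bp
  127–152 → 26 bp
  153–247 → 95 bp
Sorted largest to smallest: 95, 67, 33, 26, 26 bp.

95, 67, 33, 26, 26 bp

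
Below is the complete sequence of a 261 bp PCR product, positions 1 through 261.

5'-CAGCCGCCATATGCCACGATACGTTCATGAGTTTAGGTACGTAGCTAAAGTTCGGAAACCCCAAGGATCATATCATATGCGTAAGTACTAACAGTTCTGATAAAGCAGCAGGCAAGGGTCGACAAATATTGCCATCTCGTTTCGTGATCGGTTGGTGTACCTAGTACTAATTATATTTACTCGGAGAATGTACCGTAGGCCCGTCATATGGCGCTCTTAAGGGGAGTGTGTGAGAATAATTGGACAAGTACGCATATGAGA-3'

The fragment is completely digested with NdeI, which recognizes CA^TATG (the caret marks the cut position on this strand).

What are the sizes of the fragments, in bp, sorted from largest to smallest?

131, 66, 48, 9, 7 bp

NdeI sites (CATATG) start at positions 8, 74, 205, 253.
NdeI cuts after base 2 of each site, so after positions 9, 75, 206, 254.
Linear molecule, 4 cuts → 5 fragments:
  1–9 → 9 bp
  10–75 → 66 bp
  76–206 → 131 bp
  207–254 → 48 bp
  255–261 → 7 bp
Sorted largest to smallest: 131, 66, 48, 9, 7 bp.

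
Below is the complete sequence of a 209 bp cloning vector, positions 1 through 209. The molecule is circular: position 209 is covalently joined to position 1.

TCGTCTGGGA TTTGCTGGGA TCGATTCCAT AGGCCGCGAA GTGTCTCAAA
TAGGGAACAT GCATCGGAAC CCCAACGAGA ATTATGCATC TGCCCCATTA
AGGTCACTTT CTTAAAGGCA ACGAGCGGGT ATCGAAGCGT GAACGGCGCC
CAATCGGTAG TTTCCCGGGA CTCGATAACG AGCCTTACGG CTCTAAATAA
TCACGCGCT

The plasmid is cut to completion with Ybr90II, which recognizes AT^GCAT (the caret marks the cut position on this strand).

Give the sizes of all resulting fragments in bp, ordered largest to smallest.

184, 25 bp

Ybr90II sites (ATGCAT) start at positions 59, 84.
Ybr90II cuts after base 2 of each site, so after positions 60, 85.
Circular molecule, 2 cuts → 2 fragments:
  61–85 → 25 bp
  86–209 then 1–60 → 124 + 60 = 184 bp
Sorted largest to smallest: 184, 25 bp.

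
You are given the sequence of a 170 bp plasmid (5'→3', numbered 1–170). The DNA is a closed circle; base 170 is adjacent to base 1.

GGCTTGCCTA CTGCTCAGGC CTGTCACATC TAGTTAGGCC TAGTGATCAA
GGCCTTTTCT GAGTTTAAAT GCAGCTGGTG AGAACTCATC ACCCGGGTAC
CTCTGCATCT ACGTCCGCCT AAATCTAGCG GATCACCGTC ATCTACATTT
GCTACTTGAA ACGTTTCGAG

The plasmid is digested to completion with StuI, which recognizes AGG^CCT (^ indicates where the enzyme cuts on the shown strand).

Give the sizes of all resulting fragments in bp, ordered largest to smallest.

137, 19, 14 bp

StuI sites (AGGCCT) start at positions 17, 36, 50.
StuI cuts after base 3 of each site, so after positions 19, 38, 52.
Circular molecule, 3 cuts → 3 fragments:
  20–38 → 19 bp
  39–52 → 14 bp
  53–170 then 1–19 → 118 + 19 = 137 bp
Sorted largest to smallest: 137, 19, 14 bp.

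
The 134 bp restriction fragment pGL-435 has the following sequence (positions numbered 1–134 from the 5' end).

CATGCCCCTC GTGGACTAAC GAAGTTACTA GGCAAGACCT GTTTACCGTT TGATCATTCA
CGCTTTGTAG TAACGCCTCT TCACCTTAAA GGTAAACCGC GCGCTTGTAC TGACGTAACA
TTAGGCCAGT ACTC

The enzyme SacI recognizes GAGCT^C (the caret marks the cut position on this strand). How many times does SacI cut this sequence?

0

No occurrence of GAGCTC is present in the sequence.
SacI does not cut: 0 sites.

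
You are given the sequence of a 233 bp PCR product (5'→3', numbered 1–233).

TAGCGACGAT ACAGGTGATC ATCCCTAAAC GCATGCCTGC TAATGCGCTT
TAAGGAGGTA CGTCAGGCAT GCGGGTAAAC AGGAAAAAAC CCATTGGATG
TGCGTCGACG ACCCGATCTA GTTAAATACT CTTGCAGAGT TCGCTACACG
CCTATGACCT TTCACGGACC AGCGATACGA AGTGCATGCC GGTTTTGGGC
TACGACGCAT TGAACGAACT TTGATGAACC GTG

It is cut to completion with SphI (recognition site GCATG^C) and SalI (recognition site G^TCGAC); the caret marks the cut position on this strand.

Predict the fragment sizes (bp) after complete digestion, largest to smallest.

84, 45, 36, 35, 33 bp

SphI sites (GCATGC) start at positions 31, 67, 184.
SphI cuts after base 5 of each site (before the last base), so after positions 35, 71, 188.
The SalI site (GTCGAC) starts at position 104.
SalI cuts after the first base of each site, so after position 104.
Combined cut positions: 35, 71, 104, 188.
Linear molecule, 4 cuts → 5 fragments:
  1–35 → 35 bp
  36–71 → 36 bp
  72–104 → 33 bp
  105–188 → 84 bp
  189–233 → 45 bp
Sorted largest to smallest: 84, 45, 36, 35, 33 bp.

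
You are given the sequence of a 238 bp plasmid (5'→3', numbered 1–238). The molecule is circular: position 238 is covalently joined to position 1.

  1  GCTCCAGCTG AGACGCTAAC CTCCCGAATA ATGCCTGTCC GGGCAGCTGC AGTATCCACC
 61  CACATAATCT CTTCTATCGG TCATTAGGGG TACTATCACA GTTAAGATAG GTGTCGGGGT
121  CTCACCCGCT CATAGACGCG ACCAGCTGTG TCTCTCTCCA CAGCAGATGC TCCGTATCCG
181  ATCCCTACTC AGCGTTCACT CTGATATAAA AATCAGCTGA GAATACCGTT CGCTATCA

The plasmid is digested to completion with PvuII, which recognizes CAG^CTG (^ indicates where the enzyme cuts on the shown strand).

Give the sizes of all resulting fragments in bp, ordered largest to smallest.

PvuII sites (CAGCTG) start at positions 5, 44, 143, 214.
PvuII cuts after base 3 of each site, so after positions 7, 46, 145, 216.
Circular molecule, 4 cuts → 4 fragments:
  8–46 → 39 bp
  47–145 → 99 bp
  146–216 → 71 bp
  217–238 then 1–7 → 22 + 7 = 29 bp
Sorted largest to smallest: 99, 71, 39, 29 bp.

99, 71, 39, 29 bp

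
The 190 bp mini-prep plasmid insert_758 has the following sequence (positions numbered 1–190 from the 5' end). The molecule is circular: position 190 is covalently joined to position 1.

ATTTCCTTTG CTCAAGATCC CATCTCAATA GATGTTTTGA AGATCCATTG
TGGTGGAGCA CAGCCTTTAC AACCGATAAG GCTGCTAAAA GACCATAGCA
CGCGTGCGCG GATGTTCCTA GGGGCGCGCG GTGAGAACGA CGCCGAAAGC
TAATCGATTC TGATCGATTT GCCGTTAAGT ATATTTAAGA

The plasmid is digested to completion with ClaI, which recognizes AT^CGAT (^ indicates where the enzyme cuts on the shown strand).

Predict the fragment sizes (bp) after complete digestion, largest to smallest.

ClaI sites (ATCGAT) start at positions 153, 163.
ClaI cuts after base 2 of each site, so after positions 154, 164.
Circular molecule, 2 cuts → 2 fragments:
  155–164 → 10 bp
  165–190 then 1–154 → 26 + 154 = 180 bp
Sorted largest to smallest: 180, 10 bp.

180, 10 bp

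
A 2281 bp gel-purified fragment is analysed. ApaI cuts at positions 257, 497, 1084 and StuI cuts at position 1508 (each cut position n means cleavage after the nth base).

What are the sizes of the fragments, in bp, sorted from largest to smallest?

773, 587, 424, 257, 240 bp

Combined cut positions (sorted): 257, 497, 1084, 1508.
Linear molecule, 4 cuts → 5 fragments:
  257 − 0 = 257 bp
  497 − 257 = 240 bp
  1084 − 497 = 587 bp
  1508 − 1084 = 424 bp
  2281 − 1508 = 773 bp
Sorted largest to smallest: 773, 587, 424, 257, 240 bp.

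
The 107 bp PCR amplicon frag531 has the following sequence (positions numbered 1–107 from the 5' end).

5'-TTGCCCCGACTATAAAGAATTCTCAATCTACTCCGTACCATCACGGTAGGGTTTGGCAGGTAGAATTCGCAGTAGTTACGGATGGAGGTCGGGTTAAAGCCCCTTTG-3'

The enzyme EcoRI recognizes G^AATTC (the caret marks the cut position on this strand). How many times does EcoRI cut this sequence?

GAATTC occurs starting at positions 17, 63.
EcoRI cuts at 2 sites.

2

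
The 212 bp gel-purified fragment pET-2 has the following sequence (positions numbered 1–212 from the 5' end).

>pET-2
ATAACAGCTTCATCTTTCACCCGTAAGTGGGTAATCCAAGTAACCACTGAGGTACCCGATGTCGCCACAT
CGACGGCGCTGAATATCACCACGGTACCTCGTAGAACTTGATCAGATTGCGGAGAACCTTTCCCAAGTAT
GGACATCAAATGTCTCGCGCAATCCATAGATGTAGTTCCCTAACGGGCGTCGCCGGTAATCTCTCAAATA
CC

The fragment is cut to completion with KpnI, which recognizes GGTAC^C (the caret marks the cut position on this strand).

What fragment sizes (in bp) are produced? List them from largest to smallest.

KpnI sites (GGTACC) start at positions 51, 93.
KpnI cuts after base 5 of each site (before the last base), so after positions 55, 97.
Linear molecule, 2 cuts → 3 fragments:
  1–55 → 55 bp
  56–97 → 42 bp
  98–212 → 115 bp
Sorted largest to smallest: 115, 55, 42 bp.

115, 55, 42 bp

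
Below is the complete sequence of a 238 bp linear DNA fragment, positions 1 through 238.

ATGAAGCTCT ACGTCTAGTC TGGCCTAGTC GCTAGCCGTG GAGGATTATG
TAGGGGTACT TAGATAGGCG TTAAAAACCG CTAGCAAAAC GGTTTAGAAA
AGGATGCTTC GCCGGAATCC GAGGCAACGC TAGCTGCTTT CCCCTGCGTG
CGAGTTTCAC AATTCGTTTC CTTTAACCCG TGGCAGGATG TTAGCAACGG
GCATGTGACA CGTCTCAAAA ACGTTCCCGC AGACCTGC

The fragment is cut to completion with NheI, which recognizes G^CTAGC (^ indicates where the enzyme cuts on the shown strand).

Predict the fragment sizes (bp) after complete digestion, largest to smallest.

109, 49, 49, 31 bp

NheI sites (GCTAGC) start at positions 31, 80, 129.
NheI cuts after the first base of each site, so after positions 31, 80, 129.
Linear molecule, 3 cuts → 4 fragments:
  1–31 → 31 bp
  32–80 → 49 bp
  81–129 → 49 bp
  130–238 → 109 bp
Sorted largest to smallest: 109, 49, 49, 31 bp.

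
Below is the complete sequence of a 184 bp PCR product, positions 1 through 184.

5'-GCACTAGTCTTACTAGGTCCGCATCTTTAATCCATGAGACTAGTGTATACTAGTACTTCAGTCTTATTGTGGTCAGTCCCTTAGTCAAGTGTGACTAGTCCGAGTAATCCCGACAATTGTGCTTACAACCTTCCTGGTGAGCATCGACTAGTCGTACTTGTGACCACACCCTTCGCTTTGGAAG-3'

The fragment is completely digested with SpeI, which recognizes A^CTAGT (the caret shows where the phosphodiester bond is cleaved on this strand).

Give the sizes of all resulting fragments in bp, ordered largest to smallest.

53, 45, 37, 36, 10, 3 bp

SpeI sites (ACTAGT) start at positions 3, 39, 49, 94, 147.
SpeI cuts after the first base of each site, so after positions 3, 39, 49, 94, 147.
Linear molecule, 5 cuts → 6 fragments:
  1–3 → 3 bp
  4–39 → 36 bp
  40–49 → 10 bp
  50–94 → 45 bp
  95–147 → 53 bp
  148–184 → 37 bp
Sorted largest to smallest: 53, 45, 37, 36, 10, 3 bp.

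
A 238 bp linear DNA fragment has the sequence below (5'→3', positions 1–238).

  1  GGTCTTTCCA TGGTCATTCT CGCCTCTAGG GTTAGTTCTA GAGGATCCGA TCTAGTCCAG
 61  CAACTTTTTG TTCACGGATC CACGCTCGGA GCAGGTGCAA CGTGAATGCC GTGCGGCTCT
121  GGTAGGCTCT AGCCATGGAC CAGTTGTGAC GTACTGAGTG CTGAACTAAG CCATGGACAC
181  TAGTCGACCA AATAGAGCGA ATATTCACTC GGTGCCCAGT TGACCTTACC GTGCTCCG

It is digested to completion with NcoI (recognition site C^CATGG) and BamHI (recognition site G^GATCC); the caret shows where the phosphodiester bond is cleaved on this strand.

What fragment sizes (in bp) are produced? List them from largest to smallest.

67, 57, 38, 35, 33, 8 bp

NcoI sites (CCATGG) start at positions 8, 133, 171.
NcoI cuts after the first base of each site, so after positions 8, 133, 171.
BamHI sites (GGATCC) start at positions 43, 76.
BamHI cuts after the first base of each site, so after positions 43, 76.
Combined cut positions: 8, 43, 76, 133, 171.
Linear molecule, 5 cuts → 6 fragments:
  1–8 → 8 bp
  9–43 → 35 bp
  44–76 → 33 bp
  77–133 → 57 bp
  134–171 → 38 bp
  172–238 → 67 bp
Sorted largest to smallest: 67, 57, 38, 35, 33, 8 bp.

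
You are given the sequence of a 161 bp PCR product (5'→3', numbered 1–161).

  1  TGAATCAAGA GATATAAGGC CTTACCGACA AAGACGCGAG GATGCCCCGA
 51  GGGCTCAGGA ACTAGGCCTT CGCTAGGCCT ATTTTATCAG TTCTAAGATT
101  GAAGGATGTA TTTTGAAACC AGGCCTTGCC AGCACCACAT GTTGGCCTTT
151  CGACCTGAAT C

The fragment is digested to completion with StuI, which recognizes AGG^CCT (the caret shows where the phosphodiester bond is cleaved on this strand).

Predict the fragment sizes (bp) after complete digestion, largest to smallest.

47, 46, 38, 19, 11 bp

StuI sites (AGGCCT) start at positions 17, 64, 75, 121.
StuI cuts after base 3 of each site, so after positions 19, 66, 77, 123.
Linear molecule, 4 cuts → 5 fragments:
  1–19 → 19 bp
  20–66 → 47 bp
  67–77 → 11 bp
  78–123 → 46 bp
  124–161 → 38 bp
Sorted largest to smallest: 47, 46, 38, 19, 11 bp.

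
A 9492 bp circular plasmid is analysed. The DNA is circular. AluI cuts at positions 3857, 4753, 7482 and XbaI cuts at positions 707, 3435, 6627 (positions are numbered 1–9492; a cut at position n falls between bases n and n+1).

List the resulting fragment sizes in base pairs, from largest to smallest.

Combined cut positions (sorted): 707, 3435, 3857, 4753, 6627, 7482.
Circular molecule, 6 cuts → 6 fragments:
  3435 − 707 = 2728 bp
  3857 − 3435 = 422 bp
  4753 − 3857 = 896 bp
  6627 − 4753 = 1874 bp
  7482 − 6627 = 855 bp
  wrap: 9492 − 7482 + 707 = 2717 bp
Sorted largest to smallest: 2728, 2717, 1874, 896, 855, 422 bp.

2728, 2717, 1874, 896, 855, 422 bp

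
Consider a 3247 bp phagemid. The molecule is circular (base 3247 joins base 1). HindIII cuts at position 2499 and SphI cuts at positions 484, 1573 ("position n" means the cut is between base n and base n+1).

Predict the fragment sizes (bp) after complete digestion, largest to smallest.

1232, 1089, 926 bp

Combined cut positions (sorted): 484, 1573, 2499.
Circular molecule, 3 cuts → 3 fragments:
  1573 − 484 = 1089 bp
  2499 − 1573 = 926 bp
  wrap: 3247 − 2499 + 484 = 1232 bp
Sorted largest to smallest: 1232, 1089, 926 bp.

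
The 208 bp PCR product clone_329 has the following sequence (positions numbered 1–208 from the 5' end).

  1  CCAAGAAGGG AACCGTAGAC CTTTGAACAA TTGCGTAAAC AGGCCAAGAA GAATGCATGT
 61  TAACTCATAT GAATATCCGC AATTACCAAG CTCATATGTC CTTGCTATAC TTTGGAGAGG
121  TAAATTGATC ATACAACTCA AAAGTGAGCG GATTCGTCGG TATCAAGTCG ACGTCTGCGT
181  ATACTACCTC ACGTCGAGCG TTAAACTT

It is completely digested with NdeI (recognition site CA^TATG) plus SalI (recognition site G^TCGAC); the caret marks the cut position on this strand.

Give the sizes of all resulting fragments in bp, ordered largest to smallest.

NdeI sites (CATATG) start at positions 66, 93.
NdeI cuts after base 2 of each site, so after positions 67, 94.
The SalI site (GTCGAC) starts at position 167.
SalI cuts after the first base of each site, so after position 167.
Combined cut positions: 67, 94, 167.
Linear molecule, 3 cuts → 4 fragments:
  1–67 → 67 bp
  68–94 → 27 bp
  95–167 → 73 bp
  168–208 → 41 bp
Sorted largest to smallest: 73, 67, 41, 27 bp.

73, 67, 41, 27 bp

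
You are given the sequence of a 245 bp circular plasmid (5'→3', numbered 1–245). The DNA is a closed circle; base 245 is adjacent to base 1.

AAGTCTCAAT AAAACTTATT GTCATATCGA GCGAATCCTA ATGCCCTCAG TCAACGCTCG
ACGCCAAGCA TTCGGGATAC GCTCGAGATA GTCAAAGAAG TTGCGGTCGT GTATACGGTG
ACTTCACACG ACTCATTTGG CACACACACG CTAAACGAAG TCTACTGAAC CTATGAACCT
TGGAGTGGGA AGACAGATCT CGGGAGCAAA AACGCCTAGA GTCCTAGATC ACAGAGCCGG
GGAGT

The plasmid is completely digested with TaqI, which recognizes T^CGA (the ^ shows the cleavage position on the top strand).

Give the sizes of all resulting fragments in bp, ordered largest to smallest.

189, 31, 25 bp

TaqI sites (TCGA) start at positions 27, 58, 83.
TaqI cuts after the first base of each site, so after positions 27, 58, 83.
Circular molecule, 3 cuts → 3 fragments:
  28–58 → 31 bp
  59–83 → 25 bp
  84–245 then 1–27 → 162 + 27 = 189 bp
Sorted largest to smallest: 189, 31, 25 bp.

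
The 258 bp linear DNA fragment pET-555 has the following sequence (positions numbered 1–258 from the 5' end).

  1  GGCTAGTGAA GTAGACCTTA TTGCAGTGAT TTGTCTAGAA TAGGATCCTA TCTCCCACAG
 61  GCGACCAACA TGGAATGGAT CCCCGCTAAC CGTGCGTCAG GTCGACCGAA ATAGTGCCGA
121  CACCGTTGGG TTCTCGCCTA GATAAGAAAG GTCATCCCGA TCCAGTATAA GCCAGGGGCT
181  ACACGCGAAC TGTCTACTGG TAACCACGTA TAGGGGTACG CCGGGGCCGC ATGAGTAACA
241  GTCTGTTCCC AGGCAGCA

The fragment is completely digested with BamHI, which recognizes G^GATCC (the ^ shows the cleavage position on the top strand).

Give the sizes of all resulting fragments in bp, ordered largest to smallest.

181, 43, 34 bp

BamHI sites (GGATCC) start at positions 43, 77.
BamHI cuts after the first base of each site, so after positions 43, 77.
Linear molecule, 2 cuts → 3 fragments:
  1–43 → 43 bp
  44–77 → 34 bp
  78–258 → 181 bp
Sorted largest to smallest: 181, 43, 34 bp.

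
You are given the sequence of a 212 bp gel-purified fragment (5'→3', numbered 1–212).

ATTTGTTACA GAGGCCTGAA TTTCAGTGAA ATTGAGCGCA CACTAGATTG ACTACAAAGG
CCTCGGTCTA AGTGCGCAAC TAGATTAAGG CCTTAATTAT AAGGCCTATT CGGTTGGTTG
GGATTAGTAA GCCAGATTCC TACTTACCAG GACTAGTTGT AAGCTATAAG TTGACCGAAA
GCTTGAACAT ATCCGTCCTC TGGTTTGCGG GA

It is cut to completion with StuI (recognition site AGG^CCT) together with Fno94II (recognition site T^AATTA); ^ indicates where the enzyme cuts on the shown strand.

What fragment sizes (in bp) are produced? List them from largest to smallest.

108, 46, 30, 14, 10, 4 bp

StuI sites (AGGCCT) start at positions 12, 58, 88, 102.
StuI cuts after base 3 of each site, so after positions 14, 60, 90, 104.
The Fno94II site (TAATTA) starts at position 94.
Fno94II cuts after the first base of each site, so after position 94.
Combined cut positions: 14, 60, 90, 94, 104.
Linear molecule, 5 cuts → 6 fragments:
  1–14 → 14 bp
  15–60 → 46 bp
  61–90 → 30 bp
  91–94 → 4 bp
  95–104 → 10 bp
  105–212 → 108 bp
Sorted largest to smallest: 108, 46, 30, 14, 10, 4 bp.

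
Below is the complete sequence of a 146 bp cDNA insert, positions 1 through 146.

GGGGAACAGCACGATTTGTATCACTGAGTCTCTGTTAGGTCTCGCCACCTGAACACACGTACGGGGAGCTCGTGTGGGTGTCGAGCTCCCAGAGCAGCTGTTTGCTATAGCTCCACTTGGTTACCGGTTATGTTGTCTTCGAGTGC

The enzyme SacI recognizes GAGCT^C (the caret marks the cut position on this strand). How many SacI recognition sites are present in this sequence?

GAGCTC occurs starting at positions 66, 83.
SacI cuts at 2 sites.

2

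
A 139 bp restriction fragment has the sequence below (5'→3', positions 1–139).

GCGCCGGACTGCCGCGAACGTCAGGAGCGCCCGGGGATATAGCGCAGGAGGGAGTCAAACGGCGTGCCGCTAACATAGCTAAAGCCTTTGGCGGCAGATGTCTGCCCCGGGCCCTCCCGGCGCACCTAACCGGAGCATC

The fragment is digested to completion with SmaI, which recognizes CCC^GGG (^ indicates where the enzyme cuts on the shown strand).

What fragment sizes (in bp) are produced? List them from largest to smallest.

76, 32, 31 bp

SmaI sites (CCCGGG) start at positions 30, 106.
SmaI cuts after base 3 of each site, so after positions 32, 108.
Linear molecule, 2 cuts → 3 fragments:
  1–32 → 32 bp
  33–108 → 76 bp
  109–139 → 31 bp
Sorted largest to smallest: 76, 32, 31 bp.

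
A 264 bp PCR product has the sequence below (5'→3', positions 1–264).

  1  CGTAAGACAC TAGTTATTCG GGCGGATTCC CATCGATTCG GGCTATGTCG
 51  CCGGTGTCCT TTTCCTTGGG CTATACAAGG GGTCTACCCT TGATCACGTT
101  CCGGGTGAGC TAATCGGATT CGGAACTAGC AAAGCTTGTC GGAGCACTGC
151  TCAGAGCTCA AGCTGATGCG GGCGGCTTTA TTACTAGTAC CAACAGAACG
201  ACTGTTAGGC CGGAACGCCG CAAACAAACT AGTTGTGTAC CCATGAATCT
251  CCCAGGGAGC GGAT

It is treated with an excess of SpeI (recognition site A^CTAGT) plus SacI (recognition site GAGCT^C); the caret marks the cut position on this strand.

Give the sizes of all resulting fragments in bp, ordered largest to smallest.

SpeI sites (ACTAGT) start at positions 9, 183, 228.
SpeI cuts after the first base of each site, so after positions 9, 183, 228.
The SacI site (GAGCTC) starts at position 154.
SacI cuts after base 5 of each site (before the last base), so after position 158.
Combined cut positions: 9, 158, 183, 228.
Linear molecule, 4 cuts → 5 fragments:
  1–9 → 9 bp
  10–158 → 149 bp
  159–183 → 25 bp
  184–228 → 45 bp
  229–264 → 36 bp
Sorted largest to smallest: 149, 45, 36, 25, 9 bp.

149, 45, 36, 25, 9 bp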